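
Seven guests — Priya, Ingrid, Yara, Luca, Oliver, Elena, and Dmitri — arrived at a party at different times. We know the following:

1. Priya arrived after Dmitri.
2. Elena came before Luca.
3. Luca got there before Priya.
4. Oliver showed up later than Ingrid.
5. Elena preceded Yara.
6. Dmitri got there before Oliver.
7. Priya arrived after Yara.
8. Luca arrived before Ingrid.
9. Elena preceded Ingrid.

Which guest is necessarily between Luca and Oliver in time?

Tracing the constraints gives Luca → Ingrid → Oliver, so Ingrid sits after Luca and before Oliver.
No other guest is forced both after Luca and before Oliver.

Ingrid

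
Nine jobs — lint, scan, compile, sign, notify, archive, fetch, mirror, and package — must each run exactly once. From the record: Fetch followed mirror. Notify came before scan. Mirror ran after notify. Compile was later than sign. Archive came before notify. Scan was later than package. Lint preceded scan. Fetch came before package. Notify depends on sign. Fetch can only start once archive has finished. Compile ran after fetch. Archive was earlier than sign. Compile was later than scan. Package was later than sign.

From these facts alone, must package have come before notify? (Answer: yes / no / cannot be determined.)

Tracing the constraints gives notify → mirror → fetch → package, so notify must come before package.
That means package cannot be before notify.

no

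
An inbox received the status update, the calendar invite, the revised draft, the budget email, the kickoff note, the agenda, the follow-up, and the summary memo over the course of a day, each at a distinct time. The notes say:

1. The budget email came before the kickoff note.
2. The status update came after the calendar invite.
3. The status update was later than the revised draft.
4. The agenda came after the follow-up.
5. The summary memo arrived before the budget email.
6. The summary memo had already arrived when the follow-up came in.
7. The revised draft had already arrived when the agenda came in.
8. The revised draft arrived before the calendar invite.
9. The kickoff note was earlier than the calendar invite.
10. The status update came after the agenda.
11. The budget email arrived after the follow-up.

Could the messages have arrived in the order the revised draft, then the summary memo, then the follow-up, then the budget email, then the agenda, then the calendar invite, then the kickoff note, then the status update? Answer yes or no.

no

The constraints require the kickoff note before the calendar invite, but in the proposed sequence the calendar invite appears ahead of the kickoff note. That one violation is enough.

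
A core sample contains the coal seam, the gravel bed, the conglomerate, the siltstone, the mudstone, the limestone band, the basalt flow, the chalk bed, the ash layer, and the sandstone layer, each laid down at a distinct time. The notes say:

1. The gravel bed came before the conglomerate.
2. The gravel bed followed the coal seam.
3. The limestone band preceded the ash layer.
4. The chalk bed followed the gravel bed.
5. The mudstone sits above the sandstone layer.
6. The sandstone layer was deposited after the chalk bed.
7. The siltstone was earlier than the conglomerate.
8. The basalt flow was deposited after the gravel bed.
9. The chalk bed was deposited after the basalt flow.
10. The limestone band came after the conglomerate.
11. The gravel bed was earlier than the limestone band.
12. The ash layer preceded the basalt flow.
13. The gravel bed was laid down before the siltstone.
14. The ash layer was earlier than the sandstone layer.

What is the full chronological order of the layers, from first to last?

the coal seam, the gravel bed, the siltstone, the conglomerate, the limestone band, the ash layer, the basalt flow, the chalk bed, the sandstone layer, the mudstone

The constraints fix every adjacent pair, so only one ordering works:
the coal seam → the gravel bed → the siltstone → the conglomerate → the limestone band → the ash layer → the basalt flow → the chalk bed → the sandstone layer → the mudstone.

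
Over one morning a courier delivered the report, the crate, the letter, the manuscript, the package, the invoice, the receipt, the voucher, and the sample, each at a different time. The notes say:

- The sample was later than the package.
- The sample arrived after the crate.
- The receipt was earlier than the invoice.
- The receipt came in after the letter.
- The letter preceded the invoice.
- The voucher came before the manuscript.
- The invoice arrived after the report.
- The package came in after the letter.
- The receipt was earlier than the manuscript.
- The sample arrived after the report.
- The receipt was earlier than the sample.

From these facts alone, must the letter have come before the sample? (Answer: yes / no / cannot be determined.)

Chain the constraints: the letter → the receipt → the sample. Each link is directly stated, so the letter comes before the sample.

yes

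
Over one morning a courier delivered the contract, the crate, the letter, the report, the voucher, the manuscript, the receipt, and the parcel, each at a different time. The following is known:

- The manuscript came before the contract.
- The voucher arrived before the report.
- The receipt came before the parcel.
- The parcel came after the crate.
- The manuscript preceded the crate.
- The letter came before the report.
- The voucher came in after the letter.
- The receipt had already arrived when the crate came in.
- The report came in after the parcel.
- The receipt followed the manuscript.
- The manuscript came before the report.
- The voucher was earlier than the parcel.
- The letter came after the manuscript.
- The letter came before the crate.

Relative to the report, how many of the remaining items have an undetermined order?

Forced before the report: the crate, the letter, the manuscript, the parcel, the receipt, and the voucher.
That leaves the contract with no forced order relative to the report — 1.

1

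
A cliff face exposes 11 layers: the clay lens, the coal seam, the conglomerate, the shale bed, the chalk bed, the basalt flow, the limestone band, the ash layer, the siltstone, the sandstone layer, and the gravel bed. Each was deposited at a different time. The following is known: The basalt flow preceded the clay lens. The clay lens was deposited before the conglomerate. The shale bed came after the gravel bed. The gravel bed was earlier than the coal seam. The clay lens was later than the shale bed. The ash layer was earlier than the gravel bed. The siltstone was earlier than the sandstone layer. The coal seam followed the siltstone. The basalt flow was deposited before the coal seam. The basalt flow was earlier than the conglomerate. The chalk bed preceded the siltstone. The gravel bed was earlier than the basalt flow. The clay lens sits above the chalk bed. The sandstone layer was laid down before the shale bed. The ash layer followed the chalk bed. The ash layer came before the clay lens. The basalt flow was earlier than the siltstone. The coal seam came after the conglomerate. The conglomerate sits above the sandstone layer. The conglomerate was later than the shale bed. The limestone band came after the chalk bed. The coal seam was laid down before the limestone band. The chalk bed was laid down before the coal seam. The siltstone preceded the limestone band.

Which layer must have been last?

the limestone band

Every other layer has a chain of constraints placing it before the limestone band, so the limestone band is last.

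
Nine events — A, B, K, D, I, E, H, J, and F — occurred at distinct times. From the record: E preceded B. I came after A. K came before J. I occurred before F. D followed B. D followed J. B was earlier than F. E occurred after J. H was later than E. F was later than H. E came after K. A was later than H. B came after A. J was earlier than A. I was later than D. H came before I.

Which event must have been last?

Every other event has a chain of constraints placing it before F, so F is last.

F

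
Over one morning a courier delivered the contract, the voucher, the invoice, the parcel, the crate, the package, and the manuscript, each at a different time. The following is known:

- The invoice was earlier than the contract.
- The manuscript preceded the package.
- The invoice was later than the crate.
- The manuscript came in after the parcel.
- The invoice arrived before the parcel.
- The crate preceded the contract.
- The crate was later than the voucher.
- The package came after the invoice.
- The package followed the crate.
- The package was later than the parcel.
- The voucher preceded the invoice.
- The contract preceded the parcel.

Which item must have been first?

the voucher

The voucher has a chain of constraints placing it before every other item, so the voucher must be first.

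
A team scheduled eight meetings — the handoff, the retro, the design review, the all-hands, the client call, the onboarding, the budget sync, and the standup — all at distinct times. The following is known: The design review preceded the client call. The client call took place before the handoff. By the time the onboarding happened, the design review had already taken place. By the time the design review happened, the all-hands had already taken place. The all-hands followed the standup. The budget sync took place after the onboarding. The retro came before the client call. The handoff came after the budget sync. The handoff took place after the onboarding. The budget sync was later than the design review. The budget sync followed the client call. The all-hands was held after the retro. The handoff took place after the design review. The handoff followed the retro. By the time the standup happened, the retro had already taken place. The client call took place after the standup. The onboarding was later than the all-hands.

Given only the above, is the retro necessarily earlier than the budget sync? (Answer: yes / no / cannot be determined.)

Chain the constraints: the retro → the client call → the budget sync. Each link is directly stated, so the retro comes before the budget sync.

yes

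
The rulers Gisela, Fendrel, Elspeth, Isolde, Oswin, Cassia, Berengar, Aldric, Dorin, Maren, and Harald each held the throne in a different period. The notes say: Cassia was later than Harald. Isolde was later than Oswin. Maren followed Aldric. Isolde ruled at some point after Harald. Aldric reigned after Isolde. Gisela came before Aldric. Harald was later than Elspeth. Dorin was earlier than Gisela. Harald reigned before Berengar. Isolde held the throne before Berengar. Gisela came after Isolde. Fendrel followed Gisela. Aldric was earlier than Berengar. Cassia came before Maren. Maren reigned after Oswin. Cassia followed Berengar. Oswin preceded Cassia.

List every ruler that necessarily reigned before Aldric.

Dorin, Elspeth, Gisela, Harald, Isolde, Oswin

Directly stated before Aldric: Gisela and Isolde.
Dorin reaches Aldric via Dorin → Gisela → Aldric.
Elspeth reaches Aldric via Elspeth → Harald → Isolde → Aldric.
Harald reaches Aldric via Harald → Isolde → Aldric.
Likewise Oswin reaches Aldric by chaining the stated constraints.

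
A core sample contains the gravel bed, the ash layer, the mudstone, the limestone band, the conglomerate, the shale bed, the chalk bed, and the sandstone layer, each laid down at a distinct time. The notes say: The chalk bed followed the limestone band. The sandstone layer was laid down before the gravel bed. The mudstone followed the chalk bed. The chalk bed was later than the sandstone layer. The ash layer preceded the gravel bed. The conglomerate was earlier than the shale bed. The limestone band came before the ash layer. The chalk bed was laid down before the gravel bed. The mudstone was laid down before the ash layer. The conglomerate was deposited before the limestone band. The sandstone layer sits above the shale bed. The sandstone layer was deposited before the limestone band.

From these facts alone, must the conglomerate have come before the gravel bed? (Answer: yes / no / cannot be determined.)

Chain the constraints: the conglomerate → the shale bed → the sandstone layer → the gravel bed. Each link is directly stated, so the conglomerate comes before the gravel bed.

yes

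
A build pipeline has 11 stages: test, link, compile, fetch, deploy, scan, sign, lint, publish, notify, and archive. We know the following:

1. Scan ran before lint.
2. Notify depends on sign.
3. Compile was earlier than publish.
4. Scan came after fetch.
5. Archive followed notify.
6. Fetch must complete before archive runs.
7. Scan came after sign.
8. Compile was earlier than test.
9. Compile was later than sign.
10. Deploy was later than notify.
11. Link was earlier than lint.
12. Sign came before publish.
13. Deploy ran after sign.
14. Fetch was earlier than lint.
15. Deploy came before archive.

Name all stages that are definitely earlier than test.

compile, sign

Directly stated before test: compile.
Sign reaches test via sign → compile → test.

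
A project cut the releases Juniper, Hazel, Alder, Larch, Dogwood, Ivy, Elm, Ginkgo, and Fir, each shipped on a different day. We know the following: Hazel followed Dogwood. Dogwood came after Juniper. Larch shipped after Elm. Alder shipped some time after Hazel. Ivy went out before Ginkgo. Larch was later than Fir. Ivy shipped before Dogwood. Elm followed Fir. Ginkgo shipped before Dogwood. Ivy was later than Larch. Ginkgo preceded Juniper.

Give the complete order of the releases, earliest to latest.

The constraints fix every adjacent pair, so only one ordering works:
Fir → Elm → Larch → Ivy → Ginkgo → Juniper → Dogwood → Hazel → Alder.

Fir, Elm, Larch, Ivy, Ginkgo, Juniper, Dogwood, Hazel, Alder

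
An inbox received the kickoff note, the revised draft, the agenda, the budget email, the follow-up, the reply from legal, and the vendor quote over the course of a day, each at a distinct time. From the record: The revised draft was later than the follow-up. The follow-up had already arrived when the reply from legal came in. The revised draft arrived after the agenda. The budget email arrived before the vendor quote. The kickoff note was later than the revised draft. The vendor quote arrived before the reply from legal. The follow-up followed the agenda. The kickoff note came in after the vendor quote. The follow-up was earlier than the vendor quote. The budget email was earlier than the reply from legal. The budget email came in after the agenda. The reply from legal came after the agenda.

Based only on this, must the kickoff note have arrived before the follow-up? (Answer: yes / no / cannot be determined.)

Tracing the constraints gives the follow-up → the revised draft → the kickoff note, so the follow-up must come before the kickoff note.
That means the kickoff note cannot be before the follow-up.

no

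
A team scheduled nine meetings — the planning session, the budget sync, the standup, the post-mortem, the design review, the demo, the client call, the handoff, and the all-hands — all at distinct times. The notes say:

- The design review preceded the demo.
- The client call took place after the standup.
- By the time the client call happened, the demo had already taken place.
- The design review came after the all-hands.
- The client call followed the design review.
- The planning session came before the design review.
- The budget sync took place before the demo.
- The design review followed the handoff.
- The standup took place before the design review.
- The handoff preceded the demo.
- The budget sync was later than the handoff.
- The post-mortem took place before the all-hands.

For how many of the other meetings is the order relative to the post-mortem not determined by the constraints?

4

Forced after the post-mortem: the all-hands, the client call, the demo, and the design review.
That leaves the budget sync, the handoff, the planning session, and the standup with no forced order relative to the post-mortem — 4.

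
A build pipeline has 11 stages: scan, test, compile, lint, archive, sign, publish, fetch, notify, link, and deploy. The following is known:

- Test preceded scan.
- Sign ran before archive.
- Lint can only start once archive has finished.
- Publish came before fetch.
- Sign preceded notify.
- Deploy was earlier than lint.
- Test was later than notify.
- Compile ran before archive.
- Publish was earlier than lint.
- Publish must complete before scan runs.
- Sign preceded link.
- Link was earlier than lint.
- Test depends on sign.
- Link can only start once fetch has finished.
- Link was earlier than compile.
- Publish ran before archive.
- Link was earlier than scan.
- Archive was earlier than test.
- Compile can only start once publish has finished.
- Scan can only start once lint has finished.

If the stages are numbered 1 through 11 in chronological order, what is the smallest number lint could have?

8

Archive, compile, deploy, fetch, link, publish, and sign must all come before lint — 7 forced predecessors.
Nothing else is forced ahead of lint, so its earliest slot is position 7 + 1 = 8.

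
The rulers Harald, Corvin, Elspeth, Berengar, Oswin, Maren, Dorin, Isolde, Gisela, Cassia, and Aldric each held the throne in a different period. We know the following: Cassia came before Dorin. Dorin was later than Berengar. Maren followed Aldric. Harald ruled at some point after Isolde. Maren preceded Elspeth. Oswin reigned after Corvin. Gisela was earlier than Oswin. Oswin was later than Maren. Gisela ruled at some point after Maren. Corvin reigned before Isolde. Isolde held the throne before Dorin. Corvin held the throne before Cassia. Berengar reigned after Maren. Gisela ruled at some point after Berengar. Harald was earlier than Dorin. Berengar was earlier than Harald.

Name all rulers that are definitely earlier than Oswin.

Directly stated before Oswin: Corvin, Gisela, and Maren.
Aldric reaches Oswin via Aldric → Maren → Oswin.
Berengar reaches Oswin via Berengar → Gisela → Oswin.

Aldric, Berengar, Corvin, Gisela, Maren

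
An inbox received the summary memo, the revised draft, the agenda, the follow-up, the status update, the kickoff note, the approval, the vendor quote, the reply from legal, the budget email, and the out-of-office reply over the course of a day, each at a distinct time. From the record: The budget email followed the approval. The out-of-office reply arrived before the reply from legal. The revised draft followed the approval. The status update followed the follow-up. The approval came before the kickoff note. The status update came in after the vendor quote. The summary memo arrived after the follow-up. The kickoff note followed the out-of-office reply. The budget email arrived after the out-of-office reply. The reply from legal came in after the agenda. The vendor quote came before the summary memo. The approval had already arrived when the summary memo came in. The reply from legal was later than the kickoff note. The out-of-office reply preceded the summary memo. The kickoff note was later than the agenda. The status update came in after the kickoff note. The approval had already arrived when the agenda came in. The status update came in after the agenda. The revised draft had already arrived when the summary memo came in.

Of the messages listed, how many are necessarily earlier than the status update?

Directly stated before the status update: the agenda, the follow-up, the kickoff note, and the vendor quote.
The approval reaches the status update via the approval → the agenda → the status update.
The out-of-office reply reaches the status update via the out-of-office reply → the kickoff note → the status update.
That's the agenda, the approval, the follow-up, the kickoff note, the out-of-office reply, and the vendor quote — 6 in all.

6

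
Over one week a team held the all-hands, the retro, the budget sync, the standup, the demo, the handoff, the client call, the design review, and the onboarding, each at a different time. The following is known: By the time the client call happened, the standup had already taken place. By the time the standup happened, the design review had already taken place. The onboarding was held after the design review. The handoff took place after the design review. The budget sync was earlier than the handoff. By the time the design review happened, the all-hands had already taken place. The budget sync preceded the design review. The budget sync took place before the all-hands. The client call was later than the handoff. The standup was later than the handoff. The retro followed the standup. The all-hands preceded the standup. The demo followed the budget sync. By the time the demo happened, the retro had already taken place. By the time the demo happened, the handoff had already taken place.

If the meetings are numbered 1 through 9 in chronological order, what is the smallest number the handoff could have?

4

The all-hands, the budget sync, and the design review must all come before the handoff — 3 forced predecessors.
Nothing else is forced ahead of the handoff, so its earliest slot is position 3 + 1 = 4.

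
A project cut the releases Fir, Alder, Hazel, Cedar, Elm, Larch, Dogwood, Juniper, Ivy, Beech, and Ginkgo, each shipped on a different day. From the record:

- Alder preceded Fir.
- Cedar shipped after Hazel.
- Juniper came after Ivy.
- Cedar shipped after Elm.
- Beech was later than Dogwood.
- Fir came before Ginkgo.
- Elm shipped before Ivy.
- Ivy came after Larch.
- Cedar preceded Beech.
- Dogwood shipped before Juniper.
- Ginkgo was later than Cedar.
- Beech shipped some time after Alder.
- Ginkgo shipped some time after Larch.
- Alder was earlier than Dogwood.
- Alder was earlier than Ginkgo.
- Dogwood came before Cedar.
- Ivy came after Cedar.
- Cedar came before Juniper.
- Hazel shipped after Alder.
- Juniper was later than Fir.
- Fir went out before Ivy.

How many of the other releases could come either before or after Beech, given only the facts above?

Forced before Beech: Alder, Cedar, Dogwood, Elm, and Hazel.
That leaves Fir, Ginkgo, Ivy, Juniper, and Larch with no forced order relative to Beech — 5.

5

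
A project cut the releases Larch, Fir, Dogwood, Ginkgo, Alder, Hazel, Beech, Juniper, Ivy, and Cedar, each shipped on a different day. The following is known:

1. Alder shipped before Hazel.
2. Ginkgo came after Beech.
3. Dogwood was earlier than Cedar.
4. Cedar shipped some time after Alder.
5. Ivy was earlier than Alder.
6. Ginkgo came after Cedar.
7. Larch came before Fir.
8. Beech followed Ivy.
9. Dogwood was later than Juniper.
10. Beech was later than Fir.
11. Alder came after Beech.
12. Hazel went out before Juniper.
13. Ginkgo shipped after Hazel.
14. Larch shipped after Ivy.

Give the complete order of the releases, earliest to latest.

Ivy, Larch, Fir, Beech, Alder, Hazel, Juniper, Dogwood, Cedar, Ginkgo

The constraints fix every adjacent pair, so only one ordering works:
Ivy → Larch → Fir → Beech → Alder → Hazel → Juniper → Dogwood → Cedar → Ginkgo.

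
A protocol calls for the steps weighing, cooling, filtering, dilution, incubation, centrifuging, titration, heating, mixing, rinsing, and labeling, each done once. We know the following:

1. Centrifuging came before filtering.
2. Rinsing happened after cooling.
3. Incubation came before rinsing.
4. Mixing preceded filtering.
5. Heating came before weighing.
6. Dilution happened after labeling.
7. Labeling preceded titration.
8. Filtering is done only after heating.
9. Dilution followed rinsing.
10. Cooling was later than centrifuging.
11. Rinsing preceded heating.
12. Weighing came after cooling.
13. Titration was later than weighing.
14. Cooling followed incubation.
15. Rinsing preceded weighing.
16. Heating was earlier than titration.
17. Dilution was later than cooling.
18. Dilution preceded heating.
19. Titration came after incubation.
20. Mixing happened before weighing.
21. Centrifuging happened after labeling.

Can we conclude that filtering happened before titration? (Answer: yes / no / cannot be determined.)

cannot be determined

No chain of stated constraints runs from filtering to titration, and none runs from titration to filtering either.
So the relative order of filtering and titration is not fixed by the given facts.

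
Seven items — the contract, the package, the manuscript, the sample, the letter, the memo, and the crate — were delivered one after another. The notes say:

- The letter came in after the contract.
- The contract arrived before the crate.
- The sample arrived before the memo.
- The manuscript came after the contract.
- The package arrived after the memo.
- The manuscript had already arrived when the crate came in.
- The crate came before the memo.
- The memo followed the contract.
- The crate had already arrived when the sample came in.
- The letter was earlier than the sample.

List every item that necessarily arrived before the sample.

the contract, the crate, the letter, the manuscript

Directly stated before the sample: the crate and the letter.
The contract reaches the sample via the contract → the crate → the sample.
The manuscript reaches the sample via the manuscript → the crate → the sample.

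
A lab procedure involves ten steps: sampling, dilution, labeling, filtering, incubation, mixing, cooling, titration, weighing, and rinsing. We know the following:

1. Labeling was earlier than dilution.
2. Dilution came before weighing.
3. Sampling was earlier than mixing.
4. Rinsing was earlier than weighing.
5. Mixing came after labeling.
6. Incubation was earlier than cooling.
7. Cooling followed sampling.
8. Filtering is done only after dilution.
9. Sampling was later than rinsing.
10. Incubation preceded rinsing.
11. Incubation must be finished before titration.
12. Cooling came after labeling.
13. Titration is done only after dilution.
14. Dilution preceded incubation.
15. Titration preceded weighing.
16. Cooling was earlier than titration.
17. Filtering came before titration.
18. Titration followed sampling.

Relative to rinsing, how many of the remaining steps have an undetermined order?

Forced before rinsing: dilution, incubation, and labeling; forced after rinsing: cooling, mixing, sampling, titration, and weighing.
That leaves filtering with no forced order relative to rinsing — 1.

1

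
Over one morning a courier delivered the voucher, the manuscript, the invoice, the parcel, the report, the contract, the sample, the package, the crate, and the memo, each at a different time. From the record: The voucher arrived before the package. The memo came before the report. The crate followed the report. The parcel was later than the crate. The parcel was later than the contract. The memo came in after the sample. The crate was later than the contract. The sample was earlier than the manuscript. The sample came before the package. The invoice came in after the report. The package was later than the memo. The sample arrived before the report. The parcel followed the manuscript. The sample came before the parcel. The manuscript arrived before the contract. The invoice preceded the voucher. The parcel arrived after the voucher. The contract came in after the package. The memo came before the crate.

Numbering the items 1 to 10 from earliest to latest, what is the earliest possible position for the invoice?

The memo, the report, and the sample must all come before the invoice — 3 forced predecessors.
Nothing else is forced ahead of the invoice, so its earliest slot is position 3 + 1 = 4.

4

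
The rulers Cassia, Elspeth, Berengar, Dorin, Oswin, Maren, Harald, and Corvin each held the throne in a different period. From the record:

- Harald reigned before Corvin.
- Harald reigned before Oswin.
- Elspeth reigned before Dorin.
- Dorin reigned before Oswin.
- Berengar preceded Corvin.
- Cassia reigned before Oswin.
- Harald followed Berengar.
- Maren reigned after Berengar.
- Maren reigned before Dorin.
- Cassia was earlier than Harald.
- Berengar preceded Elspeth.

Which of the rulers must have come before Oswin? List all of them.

Directly stated before Oswin: Cassia, Dorin, and Harald.
Berengar reaches Oswin via Berengar → Harald → Oswin.
Elspeth reaches Oswin via Elspeth → Dorin → Oswin.
Maren reaches Oswin via Maren → Dorin → Oswin.

Berengar, Cassia, Dorin, Elspeth, Harald, Maren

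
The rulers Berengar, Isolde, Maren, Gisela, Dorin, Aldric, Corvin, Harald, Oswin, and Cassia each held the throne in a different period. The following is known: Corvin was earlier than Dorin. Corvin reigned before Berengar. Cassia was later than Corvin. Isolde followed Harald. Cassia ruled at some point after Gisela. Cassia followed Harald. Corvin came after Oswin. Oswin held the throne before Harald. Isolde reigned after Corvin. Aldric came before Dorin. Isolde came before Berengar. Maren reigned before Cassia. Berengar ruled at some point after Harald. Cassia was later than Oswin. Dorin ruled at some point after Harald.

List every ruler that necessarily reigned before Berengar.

Directly stated before Berengar: Corvin, Harald, and Isolde.
Oswin reaches Berengar via Oswin → Corvin → Berengar.
No chain forces Dorin (or any of the others) ahead of Berengar.

Corvin, Harald, Isolde, Oswin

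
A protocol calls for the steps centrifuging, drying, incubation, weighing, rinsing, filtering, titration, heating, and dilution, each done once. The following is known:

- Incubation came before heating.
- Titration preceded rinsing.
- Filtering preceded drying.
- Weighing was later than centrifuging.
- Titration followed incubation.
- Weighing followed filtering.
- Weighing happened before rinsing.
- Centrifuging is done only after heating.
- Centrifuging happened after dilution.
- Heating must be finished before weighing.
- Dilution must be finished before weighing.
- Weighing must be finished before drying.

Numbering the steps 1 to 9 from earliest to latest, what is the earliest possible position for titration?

2

Incubation must come before titration — 1 forced predecessor.
Nothing else is forced ahead of titration, so its earliest slot is position 1 + 1 = 2.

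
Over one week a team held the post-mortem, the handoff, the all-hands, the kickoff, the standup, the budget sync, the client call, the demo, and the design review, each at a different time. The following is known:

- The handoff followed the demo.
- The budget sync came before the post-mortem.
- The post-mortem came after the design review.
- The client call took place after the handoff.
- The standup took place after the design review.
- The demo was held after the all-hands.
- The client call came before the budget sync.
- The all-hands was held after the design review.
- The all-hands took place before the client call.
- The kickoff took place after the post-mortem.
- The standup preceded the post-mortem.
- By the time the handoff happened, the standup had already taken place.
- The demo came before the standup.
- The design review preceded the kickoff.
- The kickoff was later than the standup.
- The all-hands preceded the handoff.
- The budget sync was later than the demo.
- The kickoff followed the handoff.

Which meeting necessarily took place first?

The design review has a chain of constraints placing it before every other meeting, so the design review must be first.

the design review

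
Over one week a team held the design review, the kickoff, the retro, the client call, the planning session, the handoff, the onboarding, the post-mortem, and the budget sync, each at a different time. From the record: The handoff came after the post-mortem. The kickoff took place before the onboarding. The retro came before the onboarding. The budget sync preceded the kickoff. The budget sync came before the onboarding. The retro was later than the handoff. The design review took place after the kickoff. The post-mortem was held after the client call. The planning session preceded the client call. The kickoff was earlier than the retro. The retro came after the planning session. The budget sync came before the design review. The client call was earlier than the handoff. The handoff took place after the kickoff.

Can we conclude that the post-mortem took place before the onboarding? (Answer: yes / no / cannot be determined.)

yes

Chain the constraints: the post-mortem → the handoff → the retro → the onboarding. Each link is directly stated, so the post-mortem comes before the onboarding.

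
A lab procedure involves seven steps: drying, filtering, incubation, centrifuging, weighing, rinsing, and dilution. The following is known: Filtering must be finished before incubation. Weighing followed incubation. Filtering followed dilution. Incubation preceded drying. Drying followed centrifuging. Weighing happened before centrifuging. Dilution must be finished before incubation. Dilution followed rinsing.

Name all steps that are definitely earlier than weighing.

dilution, filtering, incubation, rinsing

Directly stated before weighing: incubation.
Dilution reaches weighing via dilution → incubation → weighing.
Filtering reaches weighing via filtering → incubation → weighing.
Rinsing reaches weighing via rinsing → dilution → incubation → weighing.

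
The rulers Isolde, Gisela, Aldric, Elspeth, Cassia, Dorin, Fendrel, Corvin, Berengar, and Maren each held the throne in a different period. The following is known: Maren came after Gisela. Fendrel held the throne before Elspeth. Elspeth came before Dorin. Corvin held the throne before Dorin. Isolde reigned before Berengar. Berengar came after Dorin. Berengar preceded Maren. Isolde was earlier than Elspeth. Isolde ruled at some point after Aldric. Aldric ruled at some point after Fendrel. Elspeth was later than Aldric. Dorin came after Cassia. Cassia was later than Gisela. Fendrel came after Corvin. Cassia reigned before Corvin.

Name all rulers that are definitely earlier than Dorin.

Directly stated before Dorin: Cassia, Corvin, and Elspeth.
Aldric reaches Dorin via Aldric → Elspeth → Dorin.
Fendrel reaches Dorin via Fendrel → Elspeth → Dorin.
Gisela reaches Dorin via Gisela → Cassia → Dorin.
Likewise Isolde reaches Dorin by chaining the stated constraints.

Aldric, Cassia, Corvin, Elspeth, Fendrel, Gisela, Isolde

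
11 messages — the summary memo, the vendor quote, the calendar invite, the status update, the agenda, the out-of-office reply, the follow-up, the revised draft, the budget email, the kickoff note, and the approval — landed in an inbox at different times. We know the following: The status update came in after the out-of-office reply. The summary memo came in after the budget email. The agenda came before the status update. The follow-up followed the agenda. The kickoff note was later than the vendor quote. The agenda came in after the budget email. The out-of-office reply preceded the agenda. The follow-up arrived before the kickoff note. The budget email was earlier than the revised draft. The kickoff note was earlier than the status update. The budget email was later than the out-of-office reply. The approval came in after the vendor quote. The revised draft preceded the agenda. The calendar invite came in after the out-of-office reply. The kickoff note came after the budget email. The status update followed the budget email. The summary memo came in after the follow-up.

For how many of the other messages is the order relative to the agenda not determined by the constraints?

Forced before the agenda: the budget email, the out-of-office reply, and the revised draft; forced after the agenda: the follow-up, the kickoff note, the status update, and the summary memo.
That leaves the approval, the calendar invite, and the vendor quote with no forced order relative to the agenda — 3.

3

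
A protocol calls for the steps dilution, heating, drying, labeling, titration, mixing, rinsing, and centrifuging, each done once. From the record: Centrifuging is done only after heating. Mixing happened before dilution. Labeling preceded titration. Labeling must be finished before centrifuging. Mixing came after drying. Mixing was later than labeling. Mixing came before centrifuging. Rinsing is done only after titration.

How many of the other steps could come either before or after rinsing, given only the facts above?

Forced before rinsing: labeling and titration.
That leaves centrifuging, dilution, drying, heating, and mixing with no forced order relative to rinsing — 5.

5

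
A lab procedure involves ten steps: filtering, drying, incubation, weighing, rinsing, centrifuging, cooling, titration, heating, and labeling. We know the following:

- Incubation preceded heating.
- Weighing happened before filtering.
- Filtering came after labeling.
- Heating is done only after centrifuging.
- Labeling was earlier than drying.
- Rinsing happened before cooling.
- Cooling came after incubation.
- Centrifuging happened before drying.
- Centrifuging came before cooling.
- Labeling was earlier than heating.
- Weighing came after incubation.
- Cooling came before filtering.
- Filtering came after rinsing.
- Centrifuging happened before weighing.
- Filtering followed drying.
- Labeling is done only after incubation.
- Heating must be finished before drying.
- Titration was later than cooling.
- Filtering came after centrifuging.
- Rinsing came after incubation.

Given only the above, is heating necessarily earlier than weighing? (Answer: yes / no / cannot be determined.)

cannot be determined

No chain of stated constraints runs from heating to weighing, and none runs from weighing to heating either.
So the relative order of heating and weighing is not fixed by the given facts.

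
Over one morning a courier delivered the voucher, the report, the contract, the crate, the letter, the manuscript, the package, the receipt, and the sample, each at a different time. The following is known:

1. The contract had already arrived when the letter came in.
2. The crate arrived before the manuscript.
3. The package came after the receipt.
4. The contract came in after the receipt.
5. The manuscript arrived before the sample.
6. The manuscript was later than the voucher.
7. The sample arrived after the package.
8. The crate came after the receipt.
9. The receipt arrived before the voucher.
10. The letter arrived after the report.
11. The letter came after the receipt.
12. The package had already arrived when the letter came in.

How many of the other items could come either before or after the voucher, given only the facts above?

Forced before the voucher: the receipt; forced after the voucher: the manuscript and the sample.
That leaves the contract, the crate, the letter, the package, and the report with no forced order relative to the voucher — 5.

5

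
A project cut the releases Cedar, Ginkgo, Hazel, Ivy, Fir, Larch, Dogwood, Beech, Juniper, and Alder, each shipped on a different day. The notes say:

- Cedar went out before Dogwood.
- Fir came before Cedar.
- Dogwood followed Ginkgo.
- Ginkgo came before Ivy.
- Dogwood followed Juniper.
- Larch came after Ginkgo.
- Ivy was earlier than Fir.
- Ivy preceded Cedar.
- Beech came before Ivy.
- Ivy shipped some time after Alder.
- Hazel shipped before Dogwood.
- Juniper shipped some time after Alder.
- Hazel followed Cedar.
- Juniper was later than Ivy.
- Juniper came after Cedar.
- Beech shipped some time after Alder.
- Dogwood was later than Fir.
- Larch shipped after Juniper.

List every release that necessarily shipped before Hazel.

Alder, Beech, Cedar, Fir, Ginkgo, Ivy

Directly stated before Hazel: Cedar.
Alder reaches Hazel via Alder → Ivy → Cedar → Hazel.
Beech reaches Hazel via Beech → Ivy → Cedar → Hazel.
Fir reaches Hazel via Fir → Cedar → Hazel.
Likewise Ginkgo and Ivy each reach Hazel by chaining the stated constraints.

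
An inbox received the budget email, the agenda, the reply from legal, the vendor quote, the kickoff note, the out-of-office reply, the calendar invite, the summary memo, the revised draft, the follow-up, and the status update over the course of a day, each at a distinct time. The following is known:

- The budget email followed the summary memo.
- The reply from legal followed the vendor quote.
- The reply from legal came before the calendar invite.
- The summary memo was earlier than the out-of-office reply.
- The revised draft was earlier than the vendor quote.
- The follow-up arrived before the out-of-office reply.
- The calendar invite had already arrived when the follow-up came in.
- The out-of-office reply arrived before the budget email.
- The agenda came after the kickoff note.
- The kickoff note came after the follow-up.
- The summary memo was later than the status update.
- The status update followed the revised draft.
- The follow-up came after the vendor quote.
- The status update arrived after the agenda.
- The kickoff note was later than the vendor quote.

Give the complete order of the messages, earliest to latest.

the revised draft, the vendor quote, the reply from legal, the calendar invite, the follow-up, the kickoff note, the agenda, the status update, the summary memo, the out-of-office reply, the budget email

The constraints fix every adjacent pair, so only one ordering works:
the revised draft → the vendor quote → the reply from legal → the calendar invite → the follow-up → the kickoff note → the agenda → the status update → the summary memo → the out-of-office reply → the budget email.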